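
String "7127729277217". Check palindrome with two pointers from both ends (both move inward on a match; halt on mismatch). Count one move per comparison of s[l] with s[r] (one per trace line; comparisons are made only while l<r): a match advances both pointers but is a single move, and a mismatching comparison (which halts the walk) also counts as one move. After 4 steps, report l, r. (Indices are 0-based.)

l=4, r=8

l=0 r=12: '7'=='7', l++,r--
l=1 r=11: '1'=='1', l++,r--
l=2 r=10: '2'=='2', l++,r--
l=3 r=9: '7'=='7', l++,r--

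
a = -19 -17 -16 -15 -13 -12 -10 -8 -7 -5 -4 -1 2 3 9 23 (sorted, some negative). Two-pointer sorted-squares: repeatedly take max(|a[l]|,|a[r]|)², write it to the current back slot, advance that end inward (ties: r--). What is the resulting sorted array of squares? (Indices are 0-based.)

l=0 r=15: |-19|<=|23| out[15]=529, r--
l=0 r=14: |-19|>|9| out[14]=361, l++
l=1 r=14: |-17|>|9| out[13]=289, l++
l=2 r=14: |-16|>|9| out[12]=256, l++
l=3 r=14: |-15|>|9| out[11]=225, l++
l=4 r=14: |-13|>|9| out[10]=169, l++
l=5 r=14: |-12|>|9| out[9]=144, l++
l=6 r=14: |-10|>|9| out[8]=100, l++
l=7 r=14: |-8|<=|9| out[7]=81, r--
l=7 r=13: |-8|>|3| out[6]=64, l++
l=8 r=13: |-7|>|3| out[5]=49, l++
l=9 r=13: |-5|>|3| out[4]=25, l++
l=10 r=13: |-4|>|3| out[3]=16, l++
l=11 r=13: |-1|<=|3| out[2]=9, r--
l=11 r=12: |-1|<=|2| out[1]=4, r--
l=11 r=11: |-1|<=|-1| out[0]=1, r--

[1, 4, 9, 16, 25, 49, 64, 81, 100, 144, 169, 225, 256, 289, 361, 529]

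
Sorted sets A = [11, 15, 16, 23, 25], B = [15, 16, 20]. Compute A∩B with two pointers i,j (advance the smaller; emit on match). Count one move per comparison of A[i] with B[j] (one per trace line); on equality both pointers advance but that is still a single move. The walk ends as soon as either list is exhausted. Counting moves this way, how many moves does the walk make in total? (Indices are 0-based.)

4 moves

[i=0,j=0] 11<15 → i++
[i=1,j=0] 15==15 emit → i++,j++
[i=2,j=1] 16==16 emit → i++,j++
[i=3,j=2] 23>20 → j++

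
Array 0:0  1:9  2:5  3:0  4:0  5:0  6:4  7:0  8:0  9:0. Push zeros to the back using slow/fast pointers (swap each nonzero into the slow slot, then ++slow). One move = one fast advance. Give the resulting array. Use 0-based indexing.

slow=0 fast=0: a[fast]=0, fast++
slow=0 fast=1: a[fast]=9≠0 swap→a[0]=9, slow++,fast++
slow=1 fast=2: a[fast]=5≠0 swap→a[1]=5, slow++,fast++
slow=2 fast=3: a[fast]=0, fast++
slow=2 fast=4: a[fast]=0, fast++
slow=2 fast=5: a[fast]=0, fast++
slow=2 fast=6: a[fast]=4≠0 swap→a[2]=4, slow++,fast++
slow=3 fast=7: a[fast]=0, fast++
slow=3 fast=8: a[fast]=0, fast++
slow=3 fast=9: a[fast]=0, fast++

[9, 5, 4, 0, 0, 0, 0, 0, 0, 0]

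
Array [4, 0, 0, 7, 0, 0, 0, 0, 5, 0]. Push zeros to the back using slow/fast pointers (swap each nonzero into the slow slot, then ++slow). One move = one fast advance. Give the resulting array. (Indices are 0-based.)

(s=0,f=0) a[fast]=4≠0 swap→a[0]=4 → slow++,fast++
(s=1,f=1) a[fast]=0 → fast++
(s=1,f=2) a[fast]=0 → fast++
(s=1,f=3) a[fast]=7≠0 swap→a[1]=7 → slow++,fast++
(s=2,f=4) a[fast]=0 → fast++
(s=2,f=5) a[fast]=0 → fast++
(s=2,f=6) a[fast]=0 → fast++
(s=2,f=7) a[fast]=0 → fast++
(s=2,f=8) a[fast]=5≠0 swap→a[2]=5 → slow++,fast++
(s=3,f=9) a[fast]=0 → fast++

[4, 7, 5, 0, 0, 0, 0, 0, 0, 0]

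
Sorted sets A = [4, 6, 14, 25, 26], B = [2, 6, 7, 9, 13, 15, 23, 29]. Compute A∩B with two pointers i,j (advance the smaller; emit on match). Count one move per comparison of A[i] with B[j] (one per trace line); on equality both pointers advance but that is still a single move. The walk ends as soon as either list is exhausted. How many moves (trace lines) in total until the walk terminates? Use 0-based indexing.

[i=0,j=0] 4>2 → j++
[i=0,j=1] 4<6 → i++
[i=1,j=1] 6==6 emit → i++,j++
[i=2,j=2] 14>7 → j++
[i=2,j=3] 14>9 → j++
[i=2,j=4] 14>13 → j++
[i=2,j=5] 14<15 → i++
[i=3,j=5] 25>15 → j++
[i=3,j=6] 25>23 → j++
[i=3,j=7] 25<29 → i++
[i=4,j=7] 26<29 → i++

11 moves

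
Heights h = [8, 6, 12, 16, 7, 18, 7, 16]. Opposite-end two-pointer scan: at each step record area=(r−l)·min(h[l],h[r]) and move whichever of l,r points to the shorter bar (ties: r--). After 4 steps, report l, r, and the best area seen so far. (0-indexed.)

l=3, r=6, best area=64

l=0 r=7: min(8,16)*7=56 best=56 *, l++
l=1 r=7: min(6,16)*6=36 best=56, l++
l=2 r=7: min(12,16)*5=60 best=60 *, l++
l=3 r=7: min(16,16)*4=64 best=64 *, r--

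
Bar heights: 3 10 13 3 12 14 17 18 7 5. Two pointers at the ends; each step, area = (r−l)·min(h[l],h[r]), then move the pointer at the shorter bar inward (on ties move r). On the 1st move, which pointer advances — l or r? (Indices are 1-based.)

l

[1,10] min(3,5)*9=27 best=27 * → l++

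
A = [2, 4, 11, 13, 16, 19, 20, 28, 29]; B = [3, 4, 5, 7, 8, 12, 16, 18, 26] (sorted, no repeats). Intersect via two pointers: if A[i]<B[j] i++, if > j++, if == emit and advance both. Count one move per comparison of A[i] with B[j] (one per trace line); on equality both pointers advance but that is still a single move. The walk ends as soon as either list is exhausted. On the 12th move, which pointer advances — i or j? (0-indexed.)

[i=0,j=0] 2<3 → i++
[i=1,j=0] 4>3 → j++
[i=1,j=1] 4==4 emit → i++,j++
[i=2,j=2] 11>5 → j++
[i=2,j=3] 11>7 → j++
[i=2,j=4] 11>8 → j++
[i=2,j=5] 11<12 → i++
[i=3,j=5] 13>12 → j++
[i=3,j=6] 13<16 → i++
[i=4,j=6] 16==16 emit → i++,j++
[i=5,j=7] 19>18 → j++
[i=5,j=8] 19<26 → i++

i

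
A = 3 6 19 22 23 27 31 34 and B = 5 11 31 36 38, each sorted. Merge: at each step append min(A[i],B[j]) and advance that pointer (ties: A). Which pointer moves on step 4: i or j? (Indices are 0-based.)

[i=0,j=0] A[i]=3<=B[j]=5 take 3 → i++
[i=1,j=0] A[i]=6>B[j]=5 take 5 → j++
[i=1,j=1] A[i]=6<=B[j]=11 take 6 → i++
[i=2,j=1] A[i]=19>B[j]=11 take 11 → j++

j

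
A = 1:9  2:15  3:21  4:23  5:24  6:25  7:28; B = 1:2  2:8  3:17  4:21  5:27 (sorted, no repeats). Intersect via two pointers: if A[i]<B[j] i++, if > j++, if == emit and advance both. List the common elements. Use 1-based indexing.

intersection = [21]

[i=1,j=1] 9>2 → j++
[i=1,j=2] 9>8 → j++
[i=1,j=3] 9<17 → i++
[i=2,j=3] 15<17 → i++
[i=3,j=3] 21>17 → j++
[i=3,j=4] 21==21 emit → i++,j++
[i=4,j=5] 23<27 → i++
[i=5,j=5] 24<27 → i++
[i=6,j=5] 25<27 → i++
[i=7,j=5] 28>27 → j++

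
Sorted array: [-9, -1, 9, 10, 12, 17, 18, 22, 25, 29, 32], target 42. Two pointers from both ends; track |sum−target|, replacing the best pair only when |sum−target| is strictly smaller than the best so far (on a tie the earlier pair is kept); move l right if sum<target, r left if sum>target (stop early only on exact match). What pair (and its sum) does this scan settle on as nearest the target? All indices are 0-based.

pair (10, 32) with sum 42 (|Δ|=0)

[0,10] -9+32=23 d=19 * → l++
[1,10] -1+32=31 d=11 * → l++
[2,10] 9+32=41 d=1 * → l++
[3,10] 10+32=42 d=0 * → stop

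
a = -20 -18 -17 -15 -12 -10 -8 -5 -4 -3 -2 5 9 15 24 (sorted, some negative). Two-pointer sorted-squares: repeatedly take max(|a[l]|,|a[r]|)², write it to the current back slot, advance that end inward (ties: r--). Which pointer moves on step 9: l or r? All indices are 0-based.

r

l=0 r=14: |-20|<=|24| out[14]=576, r--
l=0 r=13: |-20|>|15| out[13]=400, l++
l=1 r=13: |-18|>|15| out[12]=324, l++
l=2 r=13: |-17|>|15| out[11]=289, l++
l=3 r=13: |-15|<=|15| out[10]=225, r--
l=3 r=12: |-15|>|9| out[9]=225, l++
l=4 r=12: |-12|>|9| out[8]=144, l++
l=5 r=12: |-10|>|9| out[7]=100, l++
l=6 r=12: |-8|<=|9| out[6]=81, r--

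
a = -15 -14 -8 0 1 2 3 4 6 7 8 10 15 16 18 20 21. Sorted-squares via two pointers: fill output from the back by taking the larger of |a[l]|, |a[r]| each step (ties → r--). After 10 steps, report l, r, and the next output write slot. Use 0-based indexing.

[0,16] |-15|<=|21| out[16]=441 → r--
[0,15] |-15|<=|20| out[15]=400 → r--
[0,14] |-15|<=|18| out[14]=324 → r--
[0,13] |-15|<=|16| out[13]=256 → r--
[0,12] |-15|<=|15| out[12]=225 → r--
[0,11] |-15|>|10| out[11]=225 → l++
[1,11] |-14|>|10| out[10]=196 → l++
[2,11] |-8|<=|10| out[9]=100 → r--
[2,10] |-8|<=|8| out[8]=64 → r--
[2,9] |-8|>|7| out[7]=64 → l++

l=3, r=9, next write slot=6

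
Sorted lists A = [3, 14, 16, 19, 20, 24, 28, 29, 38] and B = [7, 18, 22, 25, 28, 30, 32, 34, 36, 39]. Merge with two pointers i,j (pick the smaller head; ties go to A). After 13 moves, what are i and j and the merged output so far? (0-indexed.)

i=0 j=0: A[i]=3<=B[j]=7 take 3, i++
i=1 j=0: A[i]=14>B[j]=7 take 7, j++
i=1 j=1: A[i]=14<=B[j]=18 take 14, i++
i=2 j=1: A[i]=16<=B[j]=18 take 16, i++
i=3 j=1: A[i]=19>B[j]=18 take 18, j++
i=3 j=2: A[i]=19<=B[j]=22 take 19, i++
i=4 j=2: A[i]=20<=B[j]=22 take 20, i++
i=5 j=2: A[i]=24>B[j]=22 take 22, j++
i=5 j=3: A[i]=24<=B[j]=25 take 24, i++
i=6 j=3: A[i]=28>B[j]=25 take 25, j++
i=6 j=4: A[i]=28<=B[j]=28 take 28, i++
i=7 j=4: A[i]=29>B[j]=28 take 28, j++
i=7 j=5: A[i]=29<=B[j]=30 take 29, i++

i=8, j=5, merged so far=[3, 7, 14, 16, 18, 19, 20, 22, 24, 25, 28, 28, 29]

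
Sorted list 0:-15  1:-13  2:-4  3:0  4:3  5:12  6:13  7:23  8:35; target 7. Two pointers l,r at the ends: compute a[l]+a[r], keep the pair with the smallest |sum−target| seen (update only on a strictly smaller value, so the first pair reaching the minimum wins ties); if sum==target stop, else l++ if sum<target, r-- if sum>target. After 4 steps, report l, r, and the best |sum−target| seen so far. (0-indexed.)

[0,8] -15+35=20 d=13 * → r--
[0,7] -15+23=8 d=1 * → r--
[0,6] -15+13=-2 d=9 → l++
[1,6] -13+13=0 d=7 → l++

l=2, r=6, best |Δ|=1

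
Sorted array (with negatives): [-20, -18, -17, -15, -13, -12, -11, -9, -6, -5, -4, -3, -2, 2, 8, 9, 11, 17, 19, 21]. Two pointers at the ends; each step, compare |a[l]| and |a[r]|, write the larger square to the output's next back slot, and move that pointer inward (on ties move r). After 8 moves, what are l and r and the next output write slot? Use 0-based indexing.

l=0 r=19: |-20|<=|21| out[19]=441, r--
l=0 r=18: |-20|>|19| out[18]=400, l++
l=1 r=18: |-18|<=|19| out[17]=361, r--
l=1 r=17: |-18|>|17| out[16]=324, l++
l=2 r=17: |-17|<=|17| out[15]=289, r--
l=2 r=16: |-17|>|11| out[14]=289, l++
l=3 r=16: |-15|>|11| out[13]=225, l++
l=4 r=16: |-13|>|11| out[12]=169, l++

l=5, r=16, next write slot=11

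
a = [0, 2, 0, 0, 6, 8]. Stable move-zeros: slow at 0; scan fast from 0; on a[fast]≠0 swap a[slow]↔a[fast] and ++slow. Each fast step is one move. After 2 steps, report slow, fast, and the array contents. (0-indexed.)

slow=1, fast=2, a=[2, 0, 0, 0, 6, 8]

(s=0,f=0) a[fast]=0 → fast++
(s=0,f=1) a[fast]=2≠0 swap→a[0]=2 → slow++,fast++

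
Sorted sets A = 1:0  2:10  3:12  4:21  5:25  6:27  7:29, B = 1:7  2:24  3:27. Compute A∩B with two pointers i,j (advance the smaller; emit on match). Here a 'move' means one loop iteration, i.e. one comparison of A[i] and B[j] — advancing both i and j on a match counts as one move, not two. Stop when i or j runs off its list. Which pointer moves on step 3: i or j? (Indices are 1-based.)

[i=1,j=1] 0<7 → i++
[i=2,j=1] 10>7 → j++
[i=2,j=2] 10<24 → i++

i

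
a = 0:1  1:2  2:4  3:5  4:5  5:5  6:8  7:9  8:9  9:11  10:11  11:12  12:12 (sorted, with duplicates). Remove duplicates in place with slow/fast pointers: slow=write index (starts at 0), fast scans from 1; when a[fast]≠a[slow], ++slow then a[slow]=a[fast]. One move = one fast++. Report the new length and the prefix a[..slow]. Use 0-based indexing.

length 8; prefix = [1, 2, 4, 5, 8, 9, 11, 12]

(s=0,f=1) a[fast]=2≠a[slow]=1 write a[1]=2 → slow++,fast++
(s=1,f=2) a[fast]=4≠a[slow]=2 write a[2]=4 → slow++,fast++
(s=2,f=3) a[fast]=5≠a[slow]=4 write a[3]=5 → slow++,fast++
(s=3,f=4) a[fast]=5=a[slow] dup → fast++
(s=3,f=5) a[fast]=5=a[slow] dup → fast++
(s=3,f=6) a[fast]=8≠a[slow]=5 write a[4]=8 → slow++,fast++
(s=4,f=7) a[fast]=9≠a[slow]=8 write a[5]=9 → slow++,fast++
(s=5,f=8) a[fast]=9=a[slow] dup → fast++
(s=5,f=9) a[fast]=11≠a[slow]=9 write a[6]=11 → slow++,fast++
(s=6,f=10) a[fast]=11=a[slow] dup → fast++
(s=6,f=11) a[fast]=12≠a[slow]=11 write a[7]=12 → slow++,fast++
(s=7,f=12) a[fast]=12=a[slow] dup → fast++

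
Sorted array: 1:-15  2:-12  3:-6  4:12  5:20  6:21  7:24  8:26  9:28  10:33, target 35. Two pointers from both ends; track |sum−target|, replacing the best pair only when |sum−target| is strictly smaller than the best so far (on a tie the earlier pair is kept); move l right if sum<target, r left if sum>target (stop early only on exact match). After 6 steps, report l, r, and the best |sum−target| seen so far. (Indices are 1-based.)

[1,10] -15+33=18 d=17 * → l++
[2,10] -12+33=21 d=14 * → l++
[3,10] -6+33=27 d=8 * → l++
[4,10] 12+33=45 d=10 → r--
[4,9] 12+28=40 d=5 * → r--
[4,8] 12+26=38 d=3 * → r--

l=4, r=7, best |Δ|=3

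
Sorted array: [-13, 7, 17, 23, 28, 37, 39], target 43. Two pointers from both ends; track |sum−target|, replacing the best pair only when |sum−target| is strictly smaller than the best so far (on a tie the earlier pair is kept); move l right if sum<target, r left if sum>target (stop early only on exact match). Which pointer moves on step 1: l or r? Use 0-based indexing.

l

[0,6] -13+39=26 d=17 * → l++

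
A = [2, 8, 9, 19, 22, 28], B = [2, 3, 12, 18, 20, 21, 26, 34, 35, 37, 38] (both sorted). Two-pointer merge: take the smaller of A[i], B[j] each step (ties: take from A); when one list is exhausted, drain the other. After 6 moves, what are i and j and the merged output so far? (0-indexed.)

i=3, j=3, merged so far=[2, 2, 3, 8, 9, 12]

i=0 j=0: A[i]=2<=B[j]=2 take 2, i++
i=1 j=0: A[i]=8>B[j]=2 take 2, j++
i=1 j=1: A[i]=8>B[j]=3 take 3, j++
i=1 j=2: A[i]=8<=B[j]=12 take 8, i++
i=2 j=2: A[i]=9<=B[j]=12 take 9, i++
i=3 j=2: A[i]=19>B[j]=12 take 12, j++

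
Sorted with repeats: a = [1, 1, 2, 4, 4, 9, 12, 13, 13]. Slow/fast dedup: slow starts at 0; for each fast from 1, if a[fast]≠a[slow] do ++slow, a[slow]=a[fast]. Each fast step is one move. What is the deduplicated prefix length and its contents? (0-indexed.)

(s=0,f=1) a[fast]=1=a[slow] dup → fast++
(s=0,f=2) a[fast]=2≠a[slow]=1 write a[1]=2 → slow++,fast++
(s=1,f=3) a[fast]=4≠a[slow]=2 write a[2]=4 → slow++,fast++
(s=2,f=4) a[fast]=4=a[slow] dup → fast++
(s=2,f=5) a[fast]=9≠a[slow]=4 write a[3]=9 → slow++,fast++
(s=3,f=6) a[fast]=12≠a[slow]=9 write a[4]=12 → slow++,fast++
(s=4,f=7) a[fast]=13≠a[slow]=12 write a[5]=13 → slow++,fast++
(s=5,f=8) a[fast]=13=a[slow] dup → fast++

length 6; prefix = [1, 2, 4, 9, 12, 13]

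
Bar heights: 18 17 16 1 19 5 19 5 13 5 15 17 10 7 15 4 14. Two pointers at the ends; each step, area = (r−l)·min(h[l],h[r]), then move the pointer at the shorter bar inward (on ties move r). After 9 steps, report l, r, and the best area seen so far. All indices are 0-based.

l=0, r=7, best area=224

[0,16] min(18,14)*16=224 best=224 * → r--
[0,15] min(18,4)*15=60 best=224 → r--
[0,14] min(18,15)*14=210 best=224 → r--
[0,13] min(18,7)*13=91 best=224 → r--
[0,12] min(18,10)*12=120 best=224 → r--
[0,11] min(18,17)*11=187 best=224 → r--
[0,10] min(18,15)*10=150 best=224 → r--
[0,9] min(18,5)*9=45 best=224 → r--
[0,8] min(18,13)*8=104 best=224 → r--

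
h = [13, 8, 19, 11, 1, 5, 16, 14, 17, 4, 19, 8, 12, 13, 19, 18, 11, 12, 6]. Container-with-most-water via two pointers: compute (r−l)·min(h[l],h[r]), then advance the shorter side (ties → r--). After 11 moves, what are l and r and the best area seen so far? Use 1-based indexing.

l=1 r=19: min(13,6)*18=108 best=108 *, r--
l=1 r=18: min(13,12)*17=204 best=204 *, r--
l=1 r=17: min(13,11)*16=176 best=204, r--
l=1 r=16: min(13,18)*15=195 best=204, l++
l=2 r=16: min(8,18)*14=112 best=204, l++
l=3 r=16: min(19,18)*13=234 best=234 *, r--
l=3 r=15: min(19,19)*12=228 best=234, r--
l=3 r=14: min(19,13)*11=143 best=234, r--
l=3 r=13: min(19,12)*10=120 best=234, r--
l=3 r=12: min(19,8)*9=72 best=234, r--
l=3 r=11: min(19,19)*8=152 best=234, r--

l=3, r=10, best area=234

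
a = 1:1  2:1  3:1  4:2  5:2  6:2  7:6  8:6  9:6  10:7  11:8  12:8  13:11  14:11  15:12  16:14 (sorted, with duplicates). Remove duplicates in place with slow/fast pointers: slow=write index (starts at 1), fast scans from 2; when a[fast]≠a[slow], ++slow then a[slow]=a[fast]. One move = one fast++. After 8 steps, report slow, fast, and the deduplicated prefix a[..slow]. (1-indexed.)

slow=3, fast=10, prefix=[1, 2, 6]

slow=1 fast=2: a[fast]=1=a[slow] dup, fast++
slow=1 fast=3: a[fast]=1=a[slow] dup, fast++
slow=1 fast=4: a[fast]=2≠a[slow]=1 write a[2]=2, slow++,fast++
slow=2 fast=5: a[fast]=2=a[slow] dup, fast++
slow=2 fast=6: a[fast]=2=a[slow] dup, fast++
slow=2 fast=7: a[fast]=6≠a[slow]=2 write a[3]=6, slow++,fast++
slow=3 fast=8: a[fast]=6=a[slow] dup, fast++
slow=3 fast=9: a[fast]=6=a[slow] dup, fast++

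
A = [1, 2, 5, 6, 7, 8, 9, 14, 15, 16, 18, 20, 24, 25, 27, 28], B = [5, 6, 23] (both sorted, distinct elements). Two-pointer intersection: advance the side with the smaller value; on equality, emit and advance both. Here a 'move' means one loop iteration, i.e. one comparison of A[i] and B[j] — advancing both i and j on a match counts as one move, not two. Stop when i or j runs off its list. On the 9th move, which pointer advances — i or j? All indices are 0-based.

[i=0,j=0] 1<5 → i++
[i=1,j=0] 2<5 → i++
[i=2,j=0] 5==5 emit → i++,j++
[i=3,j=1] 6==6 emit → i++,j++
[i=4,j=2] 7<23 → i++
[i=5,j=2] 8<23 → i++
[i=6,j=2] 9<23 → i++
[i=7,j=2] 14<23 → i++
[i=8,j=2] 15<23 → i++

i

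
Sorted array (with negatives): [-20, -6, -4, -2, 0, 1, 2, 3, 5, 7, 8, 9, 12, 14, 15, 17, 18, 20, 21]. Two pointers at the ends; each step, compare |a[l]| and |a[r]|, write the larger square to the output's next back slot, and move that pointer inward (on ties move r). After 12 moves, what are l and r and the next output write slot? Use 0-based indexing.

l=2, r=8, next write slot=6

l=0 r=18: |-20|<=|21| out[18]=441, r--
l=0 r=17: |-20|<=|20| out[17]=400, r--
l=0 r=16: |-20|>|18| out[16]=400, l++
l=1 r=16: |-6|<=|18| out[15]=324, r--
l=1 r=15: |-6|<=|17| out[14]=289, r--
l=1 r=14: |-6|<=|15| out[13]=225, r--
l=1 r=13: |-6|<=|14| out[12]=196, r--
l=1 r=12: |-6|<=|12| out[11]=144, r--
l=1 r=11: |-6|<=|9| out[10]=81, r--
l=1 r=10: |-6|<=|8| out[9]=64, r--
l=1 r=9: |-6|<=|7| out[8]=49, r--
l=1 r=8: |-6|>|5| out[7]=36, l++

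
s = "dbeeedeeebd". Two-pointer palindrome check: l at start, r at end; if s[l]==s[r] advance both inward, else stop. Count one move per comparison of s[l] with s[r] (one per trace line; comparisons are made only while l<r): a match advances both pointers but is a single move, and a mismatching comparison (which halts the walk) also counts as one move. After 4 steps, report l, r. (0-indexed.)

l=4, r=6

l=0 r=10: 'd'=='d', l++,r--
l=1 r=9: 'b'=='b', l++,r--
l=2 r=8: 'e'=='e', l++,r--
l=3 r=7: 'e'=='e', l++,r--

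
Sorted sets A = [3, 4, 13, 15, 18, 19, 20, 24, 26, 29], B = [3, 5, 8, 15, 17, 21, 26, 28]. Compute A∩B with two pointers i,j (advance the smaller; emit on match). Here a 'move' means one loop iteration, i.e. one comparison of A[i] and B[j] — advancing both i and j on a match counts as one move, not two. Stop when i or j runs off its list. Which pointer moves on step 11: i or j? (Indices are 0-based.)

j

[i=0,j=0] 3==3 emit → i++,j++
[i=1,j=1] 4<5 → i++
[i=2,j=1] 13>5 → j++
[i=2,j=2] 13>8 → j++
[i=2,j=3] 13<15 → i++
[i=3,j=3] 15==15 emit → i++,j++
[i=4,j=4] 18>17 → j++
[i=4,j=5] 18<21 → i++
[i=5,j=5] 19<21 → i++
[i=6,j=5] 20<21 → i++
[i=7,j=5] 24>21 → j++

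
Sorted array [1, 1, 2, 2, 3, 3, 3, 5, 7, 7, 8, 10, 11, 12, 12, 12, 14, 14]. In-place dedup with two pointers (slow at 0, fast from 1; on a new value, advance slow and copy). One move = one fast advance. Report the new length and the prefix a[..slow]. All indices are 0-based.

(s=0,f=1) a[fast]=1=a[slow] dup → fast++
(s=0,f=2) a[fast]=2≠a[slow]=1 write a[1]=2 → slow++,fast++
(s=1,f=3) a[fast]=2=a[slow] dup → fast++
(s=1,f=4) a[fast]=3≠a[slow]=2 write a[2]=3 → slow++,fast++
(s=2,f=5) a[fast]=3=a[slow] dup → fast++
(s=2,f=6) a[fast]=3=a[slow] dup → fast++
(s=2,f=7) a[fast]=5≠a[slow]=3 write a[3]=5 → slow++,fast++
(s=3,f=8) a[fast]=7≠a[slow]=5 write a[4]=7 → slow++,fast++
(s=4,f=9) a[fast]=7=a[slow] dup → fast++
(s=4,f=10) a[fast]=8≠a[slow]=7 write a[5]=8 → slow++,fast++
(s=5,f=11) a[fast]=10≠a[slow]=8 write a[6]=10 → slow++,fast++
(s=6,f=12) a[fast]=11≠a[slow]=10 write a[7]=11 → slow++,fast++
(s=7,f=13) a[fast]=12≠a[slow]=11 write a[8]=12 → slow++,fast++
(s=8,f=14) a[fast]=12=a[slow] dup → fast++
(s=8,f=15) a[fast]=12=a[slow] dup → fast++
(s=8,f=16) a[fast]=14≠a[slow]=12 write a[9]=14 → slow++,fast++
(s=9,f=17) a[fast]=14=a[slow] dup → fast++

length 10; prefix = [1, 2, 3, 5, 7, 8, 10, 11, 12, 14]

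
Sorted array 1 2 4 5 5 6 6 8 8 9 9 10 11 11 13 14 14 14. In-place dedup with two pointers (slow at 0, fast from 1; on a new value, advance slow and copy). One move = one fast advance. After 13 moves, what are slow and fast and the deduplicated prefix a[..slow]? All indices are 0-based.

slow=8, fast=14, prefix=[1, 2, 4, 5, 6, 8, 9, 10, 11]

slow=0 fast=1: a[fast]=2≠a[slow]=1 write a[1]=2, slow++,fast++
slow=1 fast=2: a[fast]=4≠a[slow]=2 write a[2]=4, slow++,fast++
slow=2 fast=3: a[fast]=5≠a[slow]=4 write a[3]=5, slow++,fast++
slow=3 fast=4: a[fast]=5=a[slow] dup, fast++
slow=3 fast=5: a[fast]=6≠a[slow]=5 write a[4]=6, slow++,fast++
slow=4 fast=6: a[fast]=6=a[slow] dup, fast++
slow=4 fast=7: a[fast]=8≠a[slow]=6 write a[5]=8, slow++,fast++
slow=5 fast=8: a[fast]=8=a[slow] dup, fast++
slow=5 fast=9: a[fast]=9≠a[slow]=8 write a[6]=9, slow++,fast++
slow=6 fast=10: a[fast]=9=a[slow] dup, fast++
slow=6 fast=11: a[fast]=10≠a[slow]=9 write a[7]=10, slow++,fast++
slow=7 fast=12: a[fast]=11≠a[slow]=10 write a[8]=11, slow++,fast++
slow=8 fast=13: a[fast]=11=a[slow] dup, fast++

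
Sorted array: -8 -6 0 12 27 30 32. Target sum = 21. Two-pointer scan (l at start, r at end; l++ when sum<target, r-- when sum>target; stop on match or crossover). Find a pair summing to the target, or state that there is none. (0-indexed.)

[0,6] -8+32=24 >21 → r--
[0,5] -8+30=22 >21 → r--
[0,4] -8+27=19 <21 → l++
[1,4] -6+27=21 → found

(-6, 27)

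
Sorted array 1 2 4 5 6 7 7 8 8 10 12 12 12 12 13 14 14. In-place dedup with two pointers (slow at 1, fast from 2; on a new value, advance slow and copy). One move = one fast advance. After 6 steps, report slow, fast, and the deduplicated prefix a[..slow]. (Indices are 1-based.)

slow=6, fast=8, prefix=[1, 2, 4, 5, 6, 7]

(s=1,f=2) a[fast]=2≠a[slow]=1 write a[2]=2 → slow++,fast++
(s=2,f=3) a[fast]=4≠a[slow]=2 write a[3]=4 → slow++,fast++
(s=3,f=4) a[fast]=5≠a[slow]=4 write a[4]=5 → slow++,fast++
(s=4,f=5) a[fast]=6≠a[slow]=5 write a[5]=6 → slow++,fast++
(s=5,f=6) a[fast]=7≠a[slow]=6 write a[6]=7 → slow++,fast++
(s=6,f=7) a[fast]=7=a[slow] dup → fast++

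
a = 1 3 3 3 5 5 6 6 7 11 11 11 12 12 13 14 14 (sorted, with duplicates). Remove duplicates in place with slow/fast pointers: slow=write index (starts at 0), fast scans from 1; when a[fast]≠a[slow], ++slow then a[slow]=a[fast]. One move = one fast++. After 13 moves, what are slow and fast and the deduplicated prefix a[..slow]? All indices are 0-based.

(s=0,f=1) a[fast]=3≠a[slow]=1 write a[1]=3 → slow++,fast++
(s=1,f=2) a[fast]=3=a[slow] dup → fast++
(s=1,f=3) a[fast]=3=a[slow] dup → fast++
(s=1,f=4) a[fast]=5≠a[slow]=3 write a[2]=5 → slow++,fast++
(s=2,f=5) a[fast]=5=a[slow] dup → fast++
(s=2,f=6) a[fast]=6≠a[slow]=5 write a[3]=6 → slow++,fast++
(s=3,f=7) a[fast]=6=a[slow] dup → fast++
(s=3,f=8) a[fast]=7≠a[slow]=6 write a[4]=7 → slow++,fast++
(s=4,f=9) a[fast]=11≠a[slow]=7 write a[5]=11 → slow++,fast++
(s=5,f=10) a[fast]=11=a[slow] dup → fast++
(s=5,f=11) a[fast]=11=a[slow] dup → fast++
(s=5,f=12) a[fast]=12≠a[slow]=11 write a[6]=12 → slow++,fast++
(s=6,f=13) a[fast]=12=a[slow] dup → fast++

slow=6, fast=14, prefix=[1, 3, 5, 6, 7, 11, 12]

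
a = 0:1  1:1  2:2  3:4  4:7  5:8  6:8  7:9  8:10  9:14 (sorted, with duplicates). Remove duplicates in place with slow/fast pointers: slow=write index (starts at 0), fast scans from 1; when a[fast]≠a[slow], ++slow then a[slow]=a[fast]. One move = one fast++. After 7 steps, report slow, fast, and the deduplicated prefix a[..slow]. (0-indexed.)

slow=5, fast=8, prefix=[1, 2, 4, 7, 8, 9]

slow=0 fast=1: a[fast]=1=a[slow] dup, fast++
slow=0 fast=2: a[fast]=2≠a[slow]=1 write a[1]=2, slow++,fast++
slow=1 fast=3: a[fast]=4≠a[slow]=2 write a[2]=4, slow++,fast++
slow=2 fast=4: a[fast]=7≠a[slow]=4 write a[3]=7, slow++,fast++
slow=3 fast=5: a[fast]=8≠a[slow]=7 write a[4]=8, slow++,fast++
slow=4 fast=6: a[fast]=8=a[slow] dup, fast++
slow=4 fast=7: a[fast]=9≠a[slow]=8 write a[5]=9, slow++,fast++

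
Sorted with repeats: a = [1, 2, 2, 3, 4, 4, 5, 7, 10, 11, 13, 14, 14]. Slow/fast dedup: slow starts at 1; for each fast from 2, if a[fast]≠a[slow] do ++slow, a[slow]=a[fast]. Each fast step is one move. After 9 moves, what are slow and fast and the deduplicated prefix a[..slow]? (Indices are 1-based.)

slow=8, fast=11, prefix=[1, 2, 3, 4, 5, 7, 10, 11]

slow=1 fast=2: a[fast]=2≠a[slow]=1 write a[2]=2, slow++,fast++
slow=2 fast=3: a[fast]=2=a[slow] dup, fast++
slow=2 fast=4: a[fast]=3≠a[slow]=2 write a[3]=3, slow++,fast++
slow=3 fast=5: a[fast]=4≠a[slow]=3 write a[4]=4, slow++,fast++
slow=4 fast=6: a[fast]=4=a[slow] dup, fast++
slow=4 fast=7: a[fast]=5≠a[slow]=4 write a[5]=5, slow++,fast++
slow=5 fast=8: a[fast]=7≠a[slow]=5 write a[6]=7, slow++,fast++
slow=6 fast=9: a[fast]=10≠a[slow]=7 write a[7]=10, slow++,fast++
slow=7 fast=10: a[fast]=11≠a[slow]=10 write a[8]=11, slow++,fast++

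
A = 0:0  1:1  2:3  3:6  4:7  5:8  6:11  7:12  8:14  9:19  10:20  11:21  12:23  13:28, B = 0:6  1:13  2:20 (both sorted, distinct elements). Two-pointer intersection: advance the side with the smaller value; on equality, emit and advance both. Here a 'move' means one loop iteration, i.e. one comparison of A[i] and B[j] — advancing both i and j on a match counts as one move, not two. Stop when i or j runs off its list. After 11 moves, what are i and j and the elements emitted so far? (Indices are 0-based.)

[i=0,j=0] 0<6 → i++
[i=1,j=0] 1<6 → i++
[i=2,j=0] 3<6 → i++
[i=3,j=0] 6==6 emit → i++,j++
[i=4,j=1] 7<13 → i++
[i=5,j=1] 8<13 → i++
[i=6,j=1] 11<13 → i++
[i=7,j=1] 12<13 → i++
[i=8,j=1] 14>13 → j++
[i=8,j=2] 14<20 → i++
[i=9,j=2] 19<20 → i++

i=10, j=2, emitted=[6]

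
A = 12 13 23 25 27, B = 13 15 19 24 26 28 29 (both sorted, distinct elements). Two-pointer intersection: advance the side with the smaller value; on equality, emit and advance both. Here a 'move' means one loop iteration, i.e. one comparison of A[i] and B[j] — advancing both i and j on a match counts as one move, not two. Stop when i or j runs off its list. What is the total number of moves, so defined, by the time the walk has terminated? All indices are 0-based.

9 moves

i=0 j=0: 12<13, i++
i=1 j=0: 13==13 emit, i++,j++
i=2 j=1: 23>15, j++
i=2 j=2: 23>19, j++
i=2 j=3: 23<24, i++
i=3 j=3: 25>24, j++
i=3 j=4: 25<26, i++
i=4 j=4: 27>26, j++
i=4 j=5: 27<28, i++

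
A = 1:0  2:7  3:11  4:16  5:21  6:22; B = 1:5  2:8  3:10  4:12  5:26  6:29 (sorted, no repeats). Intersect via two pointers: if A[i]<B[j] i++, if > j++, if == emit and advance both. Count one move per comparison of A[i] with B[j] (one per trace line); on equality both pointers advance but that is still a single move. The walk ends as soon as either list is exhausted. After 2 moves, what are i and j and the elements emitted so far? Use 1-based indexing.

i=1 j=1: 0<5, i++
i=2 j=1: 7>5, j++

i=2, j=2, emitted=[]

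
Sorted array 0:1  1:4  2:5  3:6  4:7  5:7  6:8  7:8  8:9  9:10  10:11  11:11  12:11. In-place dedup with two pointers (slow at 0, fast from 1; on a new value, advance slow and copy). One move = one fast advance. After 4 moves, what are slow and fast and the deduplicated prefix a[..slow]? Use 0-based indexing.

slow=4, fast=5, prefix=[1, 4, 5, 6, 7]

slow=0 fast=1: a[fast]=4≠a[slow]=1 write a[1]=4, slow++,fast++
slow=1 fast=2: a[fast]=5≠a[slow]=4 write a[2]=5, slow++,fast++
slow=2 fast=3: a[fast]=6≠a[slow]=5 write a[3]=6, slow++,fast++
slow=3 fast=4: a[fast]=7≠a[slow]=6 write a[4]=7, slow++,fast++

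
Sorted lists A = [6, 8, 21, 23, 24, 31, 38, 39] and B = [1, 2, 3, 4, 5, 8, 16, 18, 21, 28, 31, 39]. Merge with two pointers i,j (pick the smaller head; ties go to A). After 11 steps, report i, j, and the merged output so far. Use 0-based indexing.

i=0 j=0: A[i]=6>B[j]=1 take 1, j++
i=0 j=1: A[i]=6>B[j]=2 take 2, j++
i=0 j=2: A[i]=6>B[j]=3 take 3, j++
i=0 j=3: A[i]=6>B[j]=4 take 4, j++
i=0 j=4: A[i]=6>B[j]=5 take 5, j++
i=0 j=5: A[i]=6<=B[j]=8 take 6, i++
i=1 j=5: A[i]=8<=B[j]=8 take 8, i++
i=2 j=5: A[i]=21>B[j]=8 take 8, j++
i=2 j=6: A[i]=21>B[j]=16 take 16, j++
i=2 j=7: A[i]=21>B[j]=18 take 18, j++
i=2 j=8: A[i]=21<=B[j]=21 take 21, i++

i=3, j=8, merged so far=[1, 2, 3, 4, 5, 6, 8, 8, 16, 18, 21]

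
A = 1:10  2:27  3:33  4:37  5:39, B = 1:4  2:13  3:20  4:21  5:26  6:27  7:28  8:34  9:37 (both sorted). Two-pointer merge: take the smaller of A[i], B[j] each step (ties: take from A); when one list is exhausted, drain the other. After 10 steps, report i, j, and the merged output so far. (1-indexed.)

i=1 j=1: A[i]=10>B[j]=4 take 4, j++
i=1 j=2: A[i]=10<=B[j]=13 take 10, i++
i=2 j=2: A[i]=27>B[j]=13 take 13, j++
i=2 j=3: A[i]=27>B[j]=20 take 20, j++
i=2 j=4: A[i]=27>B[j]=21 take 21, j++
i=2 j=5: A[i]=27>B[j]=26 take 26, j++
i=2 j=6: A[i]=27<=B[j]=27 take 27, i++
i=3 j=6: A[i]=33>B[j]=27 take 27, j++
i=3 j=7: A[i]=33>B[j]=28 take 28, j++
i=3 j=8: A[i]=33<=B[j]=34 take 33, i++

i=4, j=8, merged so far=[4, 10, 13, 20, 21, 26, 27, 27, 28, 33]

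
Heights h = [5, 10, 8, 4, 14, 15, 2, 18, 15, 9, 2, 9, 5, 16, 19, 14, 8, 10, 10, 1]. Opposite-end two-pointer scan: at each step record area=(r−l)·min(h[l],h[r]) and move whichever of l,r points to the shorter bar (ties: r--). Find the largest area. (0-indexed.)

l=0 r=19: min(5,1)*19=19 best=19 *, r--
l=0 r=18: min(5,10)*18=90 best=90 *, l++
l=1 r=18: min(10,10)*17=170 best=170 *, r--
l=1 r=17: min(10,10)*16=160 best=170, r--
l=1 r=16: min(10,8)*15=120 best=170, r--
l=1 r=15: min(10,14)*14=140 best=170, l++
l=2 r=15: min(8,14)*13=104 best=170, l++
l=3 r=15: min(4,14)*12=48 best=170, l++
l=4 r=15: min(14,14)*11=154 best=170, r--
l=4 r=14: min(14,19)*10=140 best=170, l++
l=5 r=14: min(15,19)*9=135 best=170, l++
l=6 r=14: min(2,19)*8=16 best=170, l++
l=7 r=14: min(18,19)*7=126 best=170, l++
l=8 r=14: min(15,19)*6=90 best=170, l++
l=9 r=14: min(9,19)*5=45 best=170, l++
l=10 r=14: min(2,19)*4=8 best=170, l++
l=11 r=14: min(9,19)*3=27 best=170, l++
l=12 r=14: min(5,19)*2=10 best=170, l++
l=13 r=14: min(16,19)*1=16 best=170, l++

max area = 170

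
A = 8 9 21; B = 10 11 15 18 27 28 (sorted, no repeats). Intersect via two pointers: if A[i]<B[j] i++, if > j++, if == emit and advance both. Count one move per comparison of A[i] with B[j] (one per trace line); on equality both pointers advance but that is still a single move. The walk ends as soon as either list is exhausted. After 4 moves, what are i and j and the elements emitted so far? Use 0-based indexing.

i=2, j=2, emitted=[]

[i=0,j=0] 8<10 → i++
[i=1,j=0] 9<10 → i++
[i=2,j=0] 21>10 → j++
[i=2,j=1] 21>11 → j++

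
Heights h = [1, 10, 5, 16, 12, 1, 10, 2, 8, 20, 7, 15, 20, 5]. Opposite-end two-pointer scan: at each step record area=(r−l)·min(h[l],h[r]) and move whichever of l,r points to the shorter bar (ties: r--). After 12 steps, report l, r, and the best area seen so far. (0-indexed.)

l=0 r=13: min(1,5)*13=13 best=13 *, l++
l=1 r=13: min(10,5)*12=60 best=60 *, r--
l=1 r=12: min(10,20)*11=110 best=110 *, l++
l=2 r=12: min(5,20)*10=50 best=110, l++
l=3 r=12: min(16,20)*9=144 best=144 *, l++
l=4 r=12: min(12,20)*8=96 best=144, l++
l=5 r=12: min(1,20)*7=7 best=144, l++
l=6 r=12: min(10,20)*6=60 best=144, l++
l=7 r=12: min(2,20)*5=10 best=144, l++
l=8 r=12: min(8,20)*4=32 best=144, l++
l=9 r=12: min(20,20)*3=60 best=144, r--
l=9 r=11: min(20,15)*2=30 best=144, r--

l=9, r=10, best area=144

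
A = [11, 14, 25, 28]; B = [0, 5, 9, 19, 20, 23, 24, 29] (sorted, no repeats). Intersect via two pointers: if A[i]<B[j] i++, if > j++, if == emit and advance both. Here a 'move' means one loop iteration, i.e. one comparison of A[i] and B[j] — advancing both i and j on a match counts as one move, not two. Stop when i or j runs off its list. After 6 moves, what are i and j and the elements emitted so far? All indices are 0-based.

[i=0,j=0] 11>0 → j++
[i=0,j=1] 11>5 → j++
[i=0,j=2] 11>9 → j++
[i=0,j=3] 11<19 → i++
[i=1,j=3] 14<19 → i++
[i=2,j=3] 25>19 → j++

i=2, j=4, emitted=[]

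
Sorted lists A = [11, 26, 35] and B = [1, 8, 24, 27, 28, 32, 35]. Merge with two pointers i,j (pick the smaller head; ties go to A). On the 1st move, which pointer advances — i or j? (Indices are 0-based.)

[i=0,j=0] A[i]=11>B[j]=1 take 1 → j++

j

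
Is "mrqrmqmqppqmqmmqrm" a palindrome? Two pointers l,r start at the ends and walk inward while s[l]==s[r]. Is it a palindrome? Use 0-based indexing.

[0,17] 'm'=='m' → l++,r--
[1,16] 'r'=='r' → l++,r--
[2,15] 'q'=='q' → l++,r--
[3,14] 'r'!='m' → stop

not a palindrome (mismatch at 3,14)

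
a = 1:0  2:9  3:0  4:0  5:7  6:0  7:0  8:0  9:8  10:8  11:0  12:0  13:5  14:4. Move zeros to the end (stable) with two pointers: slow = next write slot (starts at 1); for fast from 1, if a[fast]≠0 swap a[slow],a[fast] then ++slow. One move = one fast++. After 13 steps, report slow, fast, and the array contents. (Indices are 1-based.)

slow=6, fast=14, a=[9, 7, 8, 8, 5, 0, 0, 0, 0, 0, 0, 0, 0, 4]

slow=1 fast=1: a[fast]=0, fast++
slow=1 fast=2: a[fast]=9≠0 swap→a[1]=9, slow++,fast++
slow=2 fast=3: a[fast]=0, fast++
slow=2 fast=4: a[fast]=0, fast++
slow=2 fast=5: a[fast]=7≠0 swap→a[2]=7, slow++,fast++
slow=3 fast=6: a[fast]=0, fast++
slow=3 fast=7: a[fast]=0, fast++
slow=3 fast=8: a[fast]=0, fast++
slow=3 fast=9: a[fast]=8≠0 swap→a[3]=8, slow++,fast++
slow=4 fast=10: a[fast]=8≠0 swap→a[4]=8, slow++,fast++
slow=5 fast=11: a[fast]=0, fast++
slow=5 fast=12: a[fast]=0, fast++
slow=5 fast=13: a[fast]=5≠0 swap→a[5]=5, slow++,fast++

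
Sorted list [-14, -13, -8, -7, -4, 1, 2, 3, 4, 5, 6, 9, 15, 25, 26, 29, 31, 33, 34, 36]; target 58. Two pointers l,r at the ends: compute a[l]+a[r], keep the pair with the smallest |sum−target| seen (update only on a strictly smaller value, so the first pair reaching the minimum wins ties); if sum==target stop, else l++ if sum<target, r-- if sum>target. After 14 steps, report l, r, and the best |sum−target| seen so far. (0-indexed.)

l=13, r=18, best |Δ|=3

l=0 r=19: -14+36=22 d=36 *, l++
l=1 r=19: -13+36=23 d=35 *, l++
l=2 r=19: -8+36=28 d=30 *, l++
l=3 r=19: -7+36=29 d=29 *, l++
l=4 r=19: -4+36=32 d=26 *, l++
l=5 r=19: 1+36=37 d=21 *, l++
l=6 r=19: 2+36=38 d=20 *, l++
l=7 r=19: 3+36=39 d=19 *, l++
l=8 r=19: 4+36=40 d=18 *, l++
l=9 r=19: 5+36=41 d=17 *, l++
l=10 r=19: 6+36=42 d=16 *, l++
l=11 r=19: 9+36=45 d=13 *, l++
l=12 r=19: 15+36=51 d=7 *, l++
l=13 r=19: 25+36=61 d=3 *, r--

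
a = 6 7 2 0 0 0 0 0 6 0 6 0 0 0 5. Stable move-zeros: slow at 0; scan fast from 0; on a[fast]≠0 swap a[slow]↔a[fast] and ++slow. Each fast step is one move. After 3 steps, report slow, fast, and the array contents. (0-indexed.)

(s=0,f=0) a[fast]=6≠0 swap→a[0]=6 → slow++,fast++
(s=1,f=1) a[fast]=7≠0 swap→a[1]=7 → slow++,fast++
(s=2,f=2) a[fast]=2≠0 swap→a[2]=2 → slow++,fast++

slow=3, fast=3, a=[6, 7, 2, 0, 0, 0, 0, 0, 6, 0, 6, 0, 0, 0, 5]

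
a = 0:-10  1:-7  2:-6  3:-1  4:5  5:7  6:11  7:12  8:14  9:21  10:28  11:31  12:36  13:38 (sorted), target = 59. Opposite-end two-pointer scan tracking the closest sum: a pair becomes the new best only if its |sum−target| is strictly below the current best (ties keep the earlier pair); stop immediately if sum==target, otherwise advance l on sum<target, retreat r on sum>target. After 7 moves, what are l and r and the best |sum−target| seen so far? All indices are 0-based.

l=7, r=13, best |Δ|=10

l=0 r=13: -10+38=28 d=31 *, l++
l=1 r=13: -7+38=31 d=28 *, l++
l=2 r=13: -6+38=32 d=27 *, l++
l=3 r=13: -1+38=37 d=22 *, l++
l=4 r=13: 5+38=43 d=16 *, l++
l=5 r=13: 7+38=45 d=14 *, l++
l=6 r=13: 11+38=49 d=10 *, l++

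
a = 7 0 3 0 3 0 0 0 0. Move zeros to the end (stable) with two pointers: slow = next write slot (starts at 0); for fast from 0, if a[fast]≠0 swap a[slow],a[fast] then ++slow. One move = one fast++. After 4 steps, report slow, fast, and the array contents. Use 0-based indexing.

slow=2, fast=4, a=[7, 3, 0, 0, 3, 0, 0, 0, 0]

slow=0 fast=0: a[fast]=7≠0 swap→a[0]=7, slow++,fast++
slow=1 fast=1: a[fast]=0, fast++
slow=1 fast=2: a[fast]=3≠0 swap→a[1]=3, slow++,fast++
slow=2 fast=3: a[fast]=0, fast++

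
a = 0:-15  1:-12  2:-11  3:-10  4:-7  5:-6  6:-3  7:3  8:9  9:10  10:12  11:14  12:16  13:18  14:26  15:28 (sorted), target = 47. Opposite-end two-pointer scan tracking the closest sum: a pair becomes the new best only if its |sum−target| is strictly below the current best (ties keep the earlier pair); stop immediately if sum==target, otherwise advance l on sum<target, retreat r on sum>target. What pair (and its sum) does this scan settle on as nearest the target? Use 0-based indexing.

pair (18, 28) with sum 46 (|Δ|=1)

l=0 r=15: -15+28=13 d=34 *, l++
l=1 r=15: -12+28=16 d=31 *, l++
l=2 r=15: -11+28=17 d=30 *, l++
l=3 r=15: -10+28=18 d=29 *, l++
l=4 r=15: -7+28=21 d=26 *, l++
l=5 r=15: -6+28=22 d=25 *, l++
l=6 r=15: -3+28=25 d=22 *, l++
l=7 r=15: 3+28=31 d=16 *, l++
l=8 r=15: 9+28=37 d=10 *, l++
l=9 r=15: 10+28=38 d=9 *, l++
l=10 r=15: 12+28=40 d=7 *, l++
l=11 r=15: 14+28=42 d=5 *, l++
l=12 r=15: 16+28=44 d=3 *, l++
l=13 r=15: 18+28=46 d=1 *, l++
l=14 r=15: 26+28=54 d=7, r--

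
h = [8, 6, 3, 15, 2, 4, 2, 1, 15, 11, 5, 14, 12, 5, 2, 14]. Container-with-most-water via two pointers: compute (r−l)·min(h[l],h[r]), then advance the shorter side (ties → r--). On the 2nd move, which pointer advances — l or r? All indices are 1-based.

l

[1,16] min(8,14)*15=120 best=120 * → l++
[2,16] min(6,14)*14=84 best=120 → l++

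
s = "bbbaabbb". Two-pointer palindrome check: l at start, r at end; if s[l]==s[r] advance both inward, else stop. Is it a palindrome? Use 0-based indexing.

palindrome

l=0 r=7: 'b'=='b', l++,r--
l=1 r=6: 'b'=='b', l++,r--
l=2 r=5: 'b'=='b', l++,r--
l=3 r=4: 'a'=='a', l++,r--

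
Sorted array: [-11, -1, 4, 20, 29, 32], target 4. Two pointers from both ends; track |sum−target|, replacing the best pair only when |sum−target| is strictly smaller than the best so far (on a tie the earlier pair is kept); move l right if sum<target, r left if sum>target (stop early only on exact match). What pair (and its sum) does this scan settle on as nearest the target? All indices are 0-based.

pair (-1, 4) with sum 3 (|Δ|=1)

l=0 r=5: -11+32=21 d=17 *, r--
l=0 r=4: -11+29=18 d=14 *, r--
l=0 r=3: -11+20=9 d=5 *, r--
l=0 r=2: -11+4=-7 d=11, l++
l=1 r=2: -1+4=3 d=1 *, l++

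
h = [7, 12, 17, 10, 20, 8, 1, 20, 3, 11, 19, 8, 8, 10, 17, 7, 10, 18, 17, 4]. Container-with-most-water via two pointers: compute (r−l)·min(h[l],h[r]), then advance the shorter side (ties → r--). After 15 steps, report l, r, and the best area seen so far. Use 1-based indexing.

l=1 r=20: min(7,4)*19=76 best=76 *, r--
l=1 r=19: min(7,17)*18=126 best=126 *, l++
l=2 r=19: min(12,17)*17=204 best=204 *, l++
l=3 r=19: min(17,17)*16=272 best=272 *, r--
l=3 r=18: min(17,18)*15=255 best=272, l++
l=4 r=18: min(10,18)*14=140 best=272, l++
l=5 r=18: min(20,18)*13=234 best=272, r--
l=5 r=17: min(20,10)*12=120 best=272, r--
l=5 r=16: min(20,7)*11=77 best=272, r--
l=5 r=15: min(20,17)*10=170 best=272, r--
l=5 r=14: min(20,10)*9=90 best=272, r--
l=5 r=13: min(20,8)*8=64 best=272, r--
l=5 r=12: min(20,8)*7=56 best=272, r--
l=5 r=11: min(20,19)*6=114 best=272, r--
l=5 r=10: min(20,11)*5=55 best=272, r--

l=5, r=9, best area=272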